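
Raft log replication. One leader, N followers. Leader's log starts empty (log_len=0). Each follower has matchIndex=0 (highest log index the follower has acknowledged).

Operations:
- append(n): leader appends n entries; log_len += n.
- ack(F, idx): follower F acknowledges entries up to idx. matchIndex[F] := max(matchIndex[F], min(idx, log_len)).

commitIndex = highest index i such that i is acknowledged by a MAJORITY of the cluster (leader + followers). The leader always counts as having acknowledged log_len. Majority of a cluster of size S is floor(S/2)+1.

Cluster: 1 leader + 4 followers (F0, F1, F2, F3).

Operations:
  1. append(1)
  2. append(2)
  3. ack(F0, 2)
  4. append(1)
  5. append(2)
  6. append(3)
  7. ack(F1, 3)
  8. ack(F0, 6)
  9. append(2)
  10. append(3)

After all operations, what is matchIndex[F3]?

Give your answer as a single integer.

Op 1: append 1 -> log_len=1
Op 2: append 2 -> log_len=3
Op 3: F0 acks idx 2 -> match: F0=2 F1=0 F2=0 F3=0; commitIndex=0
Op 4: append 1 -> log_len=4
Op 5: append 2 -> log_len=6
Op 6: append 3 -> log_len=9
Op 7: F1 acks idx 3 -> match: F0=2 F1=3 F2=0 F3=0; commitIndex=2
Op 8: F0 acks idx 6 -> match: F0=6 F1=3 F2=0 F3=0; commitIndex=3
Op 9: append 2 -> log_len=11
Op 10: append 3 -> log_len=14

Answer: 0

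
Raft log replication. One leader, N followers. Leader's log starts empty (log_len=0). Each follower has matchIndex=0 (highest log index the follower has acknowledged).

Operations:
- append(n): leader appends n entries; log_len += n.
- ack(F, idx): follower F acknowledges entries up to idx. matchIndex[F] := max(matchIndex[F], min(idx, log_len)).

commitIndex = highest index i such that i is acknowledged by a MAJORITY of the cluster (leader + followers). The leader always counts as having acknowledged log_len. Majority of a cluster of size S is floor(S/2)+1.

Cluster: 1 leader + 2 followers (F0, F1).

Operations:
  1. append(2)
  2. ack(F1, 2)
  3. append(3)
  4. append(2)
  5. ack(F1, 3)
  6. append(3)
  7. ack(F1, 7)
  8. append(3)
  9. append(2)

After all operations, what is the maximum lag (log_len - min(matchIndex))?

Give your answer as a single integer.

Op 1: append 2 -> log_len=2
Op 2: F1 acks idx 2 -> match: F0=0 F1=2; commitIndex=2
Op 3: append 3 -> log_len=5
Op 4: append 2 -> log_len=7
Op 5: F1 acks idx 3 -> match: F0=0 F1=3; commitIndex=3
Op 6: append 3 -> log_len=10
Op 7: F1 acks idx 7 -> match: F0=0 F1=7; commitIndex=7
Op 8: append 3 -> log_len=13
Op 9: append 2 -> log_len=15

Answer: 15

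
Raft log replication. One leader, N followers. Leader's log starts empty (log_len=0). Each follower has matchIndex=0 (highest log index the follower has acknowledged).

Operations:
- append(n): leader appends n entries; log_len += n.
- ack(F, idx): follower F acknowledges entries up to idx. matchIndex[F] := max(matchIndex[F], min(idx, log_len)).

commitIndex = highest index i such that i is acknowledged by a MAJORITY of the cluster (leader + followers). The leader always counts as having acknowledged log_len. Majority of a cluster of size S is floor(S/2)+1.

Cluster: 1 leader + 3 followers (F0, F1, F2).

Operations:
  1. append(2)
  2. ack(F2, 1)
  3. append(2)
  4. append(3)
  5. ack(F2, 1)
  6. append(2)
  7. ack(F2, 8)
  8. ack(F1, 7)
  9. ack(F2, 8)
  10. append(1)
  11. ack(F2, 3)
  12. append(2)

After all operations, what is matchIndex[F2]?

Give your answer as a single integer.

Op 1: append 2 -> log_len=2
Op 2: F2 acks idx 1 -> match: F0=0 F1=0 F2=1; commitIndex=0
Op 3: append 2 -> log_len=4
Op 4: append 3 -> log_len=7
Op 5: F2 acks idx 1 -> match: F0=0 F1=0 F2=1; commitIndex=0
Op 6: append 2 -> log_len=9
Op 7: F2 acks idx 8 -> match: F0=0 F1=0 F2=8; commitIndex=0
Op 8: F1 acks idx 7 -> match: F0=0 F1=7 F2=8; commitIndex=7
Op 9: F2 acks idx 8 -> match: F0=0 F1=7 F2=8; commitIndex=7
Op 10: append 1 -> log_len=10
Op 11: F2 acks idx 3 -> match: F0=0 F1=7 F2=8; commitIndex=7
Op 12: append 2 -> log_len=12

Answer: 8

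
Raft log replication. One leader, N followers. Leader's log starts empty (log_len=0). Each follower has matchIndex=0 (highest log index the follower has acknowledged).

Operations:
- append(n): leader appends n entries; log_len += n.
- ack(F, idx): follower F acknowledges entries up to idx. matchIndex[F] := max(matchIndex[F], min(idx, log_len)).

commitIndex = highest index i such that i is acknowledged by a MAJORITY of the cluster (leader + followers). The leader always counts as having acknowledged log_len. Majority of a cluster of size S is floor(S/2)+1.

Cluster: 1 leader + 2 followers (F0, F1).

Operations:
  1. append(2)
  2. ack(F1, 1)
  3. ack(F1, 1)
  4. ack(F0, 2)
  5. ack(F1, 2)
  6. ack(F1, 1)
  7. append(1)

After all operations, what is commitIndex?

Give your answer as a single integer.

Answer: 2

Derivation:
Op 1: append 2 -> log_len=2
Op 2: F1 acks idx 1 -> match: F0=0 F1=1; commitIndex=1
Op 3: F1 acks idx 1 -> match: F0=0 F1=1; commitIndex=1
Op 4: F0 acks idx 2 -> match: F0=2 F1=1; commitIndex=2
Op 5: F1 acks idx 2 -> match: F0=2 F1=2; commitIndex=2
Op 6: F1 acks idx 1 -> match: F0=2 F1=2; commitIndex=2
Op 7: append 1 -> log_len=3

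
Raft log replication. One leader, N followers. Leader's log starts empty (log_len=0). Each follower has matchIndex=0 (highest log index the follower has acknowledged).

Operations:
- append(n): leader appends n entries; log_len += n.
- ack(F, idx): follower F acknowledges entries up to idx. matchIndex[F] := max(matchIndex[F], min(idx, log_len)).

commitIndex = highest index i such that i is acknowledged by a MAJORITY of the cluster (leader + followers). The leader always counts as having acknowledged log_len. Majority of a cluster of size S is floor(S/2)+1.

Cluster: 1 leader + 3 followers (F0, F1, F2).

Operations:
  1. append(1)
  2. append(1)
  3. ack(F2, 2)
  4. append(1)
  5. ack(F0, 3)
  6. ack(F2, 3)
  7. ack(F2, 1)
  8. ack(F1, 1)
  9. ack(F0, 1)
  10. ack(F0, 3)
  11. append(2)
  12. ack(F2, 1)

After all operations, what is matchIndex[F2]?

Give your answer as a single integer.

Op 1: append 1 -> log_len=1
Op 2: append 1 -> log_len=2
Op 3: F2 acks idx 2 -> match: F0=0 F1=0 F2=2; commitIndex=0
Op 4: append 1 -> log_len=3
Op 5: F0 acks idx 3 -> match: F0=3 F1=0 F2=2; commitIndex=2
Op 6: F2 acks idx 3 -> match: F0=3 F1=0 F2=3; commitIndex=3
Op 7: F2 acks idx 1 -> match: F0=3 F1=0 F2=3; commitIndex=3
Op 8: F1 acks idx 1 -> match: F0=3 F1=1 F2=3; commitIndex=3
Op 9: F0 acks idx 1 -> match: F0=3 F1=1 F2=3; commitIndex=3
Op 10: F0 acks idx 3 -> match: F0=3 F1=1 F2=3; commitIndex=3
Op 11: append 2 -> log_len=5
Op 12: F2 acks idx 1 -> match: F0=3 F1=1 F2=3; commitIndex=3

Answer: 3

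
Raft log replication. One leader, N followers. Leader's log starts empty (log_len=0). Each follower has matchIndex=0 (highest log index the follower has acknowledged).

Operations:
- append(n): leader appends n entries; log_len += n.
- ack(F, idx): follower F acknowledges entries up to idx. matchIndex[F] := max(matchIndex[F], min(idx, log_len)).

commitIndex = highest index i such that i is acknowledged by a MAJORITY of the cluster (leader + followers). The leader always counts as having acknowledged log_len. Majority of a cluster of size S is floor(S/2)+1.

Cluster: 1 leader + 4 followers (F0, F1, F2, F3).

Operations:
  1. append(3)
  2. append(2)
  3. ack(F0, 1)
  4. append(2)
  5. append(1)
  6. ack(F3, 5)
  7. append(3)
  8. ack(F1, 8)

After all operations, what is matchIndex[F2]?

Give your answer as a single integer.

Answer: 0

Derivation:
Op 1: append 3 -> log_len=3
Op 2: append 2 -> log_len=5
Op 3: F0 acks idx 1 -> match: F0=1 F1=0 F2=0 F3=0; commitIndex=0
Op 4: append 2 -> log_len=7
Op 5: append 1 -> log_len=8
Op 6: F3 acks idx 5 -> match: F0=1 F1=0 F2=0 F3=5; commitIndex=1
Op 7: append 3 -> log_len=11
Op 8: F1 acks idx 8 -> match: F0=1 F1=8 F2=0 F3=5; commitIndex=5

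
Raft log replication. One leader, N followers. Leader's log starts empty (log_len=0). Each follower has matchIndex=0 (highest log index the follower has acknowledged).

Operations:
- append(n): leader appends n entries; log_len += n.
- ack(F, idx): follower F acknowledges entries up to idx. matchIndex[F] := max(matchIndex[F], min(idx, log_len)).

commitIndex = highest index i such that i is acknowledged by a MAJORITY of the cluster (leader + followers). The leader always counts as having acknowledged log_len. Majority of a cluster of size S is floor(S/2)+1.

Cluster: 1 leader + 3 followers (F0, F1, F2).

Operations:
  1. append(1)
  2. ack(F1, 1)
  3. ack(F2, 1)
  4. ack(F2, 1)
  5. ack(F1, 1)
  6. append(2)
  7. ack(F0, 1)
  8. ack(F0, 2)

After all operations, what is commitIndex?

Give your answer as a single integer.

Answer: 1

Derivation:
Op 1: append 1 -> log_len=1
Op 2: F1 acks idx 1 -> match: F0=0 F1=1 F2=0; commitIndex=0
Op 3: F2 acks idx 1 -> match: F0=0 F1=1 F2=1; commitIndex=1
Op 4: F2 acks idx 1 -> match: F0=0 F1=1 F2=1; commitIndex=1
Op 5: F1 acks idx 1 -> match: F0=0 F1=1 F2=1; commitIndex=1
Op 6: append 2 -> log_len=3
Op 7: F0 acks idx 1 -> match: F0=1 F1=1 F2=1; commitIndex=1
Op 8: F0 acks idx 2 -> match: F0=2 F1=1 F2=1; commitIndex=1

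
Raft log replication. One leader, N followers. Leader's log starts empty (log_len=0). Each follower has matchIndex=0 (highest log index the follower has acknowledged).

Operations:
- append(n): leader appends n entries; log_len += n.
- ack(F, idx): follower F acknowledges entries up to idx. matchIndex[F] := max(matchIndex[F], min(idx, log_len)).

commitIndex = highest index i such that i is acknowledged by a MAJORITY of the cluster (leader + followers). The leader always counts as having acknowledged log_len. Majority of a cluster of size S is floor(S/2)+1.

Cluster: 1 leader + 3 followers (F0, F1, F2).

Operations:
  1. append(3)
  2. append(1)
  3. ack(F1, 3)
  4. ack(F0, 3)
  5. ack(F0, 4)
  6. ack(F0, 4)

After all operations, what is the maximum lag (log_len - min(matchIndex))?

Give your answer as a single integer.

Answer: 4

Derivation:
Op 1: append 3 -> log_len=3
Op 2: append 1 -> log_len=4
Op 3: F1 acks idx 3 -> match: F0=0 F1=3 F2=0; commitIndex=0
Op 4: F0 acks idx 3 -> match: F0=3 F1=3 F2=0; commitIndex=3
Op 5: F0 acks idx 4 -> match: F0=4 F1=3 F2=0; commitIndex=3
Op 6: F0 acks idx 4 -> match: F0=4 F1=3 F2=0; commitIndex=3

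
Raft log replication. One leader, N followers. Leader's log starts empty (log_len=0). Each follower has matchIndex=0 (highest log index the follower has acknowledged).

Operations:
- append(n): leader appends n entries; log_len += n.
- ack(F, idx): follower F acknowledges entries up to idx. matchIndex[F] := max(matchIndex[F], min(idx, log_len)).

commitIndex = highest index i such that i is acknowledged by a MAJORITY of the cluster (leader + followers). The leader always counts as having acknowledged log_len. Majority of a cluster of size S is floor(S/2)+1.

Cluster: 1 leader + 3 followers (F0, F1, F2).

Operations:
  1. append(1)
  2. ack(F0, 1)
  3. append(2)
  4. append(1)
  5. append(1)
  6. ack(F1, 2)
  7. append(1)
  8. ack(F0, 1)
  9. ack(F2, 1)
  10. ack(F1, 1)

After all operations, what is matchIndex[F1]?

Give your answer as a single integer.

Op 1: append 1 -> log_len=1
Op 2: F0 acks idx 1 -> match: F0=1 F1=0 F2=0; commitIndex=0
Op 3: append 2 -> log_len=3
Op 4: append 1 -> log_len=4
Op 5: append 1 -> log_len=5
Op 6: F1 acks idx 2 -> match: F0=1 F1=2 F2=0; commitIndex=1
Op 7: append 1 -> log_len=6
Op 8: F0 acks idx 1 -> match: F0=1 F1=2 F2=0; commitIndex=1
Op 9: F2 acks idx 1 -> match: F0=1 F1=2 F2=1; commitIndex=1
Op 10: F1 acks idx 1 -> match: F0=1 F1=2 F2=1; commitIndex=1

Answer: 2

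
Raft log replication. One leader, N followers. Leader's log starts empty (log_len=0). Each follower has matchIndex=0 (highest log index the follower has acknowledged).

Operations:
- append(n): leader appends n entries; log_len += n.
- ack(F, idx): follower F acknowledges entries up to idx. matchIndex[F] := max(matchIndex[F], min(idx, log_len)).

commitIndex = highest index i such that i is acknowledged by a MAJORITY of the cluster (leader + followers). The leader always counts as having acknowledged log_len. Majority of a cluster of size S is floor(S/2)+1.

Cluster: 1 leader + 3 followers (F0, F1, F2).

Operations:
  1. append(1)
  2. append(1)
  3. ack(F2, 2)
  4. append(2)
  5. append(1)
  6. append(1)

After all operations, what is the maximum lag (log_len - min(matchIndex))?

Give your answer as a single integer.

Op 1: append 1 -> log_len=1
Op 2: append 1 -> log_len=2
Op 3: F2 acks idx 2 -> match: F0=0 F1=0 F2=2; commitIndex=0
Op 4: append 2 -> log_len=4
Op 5: append 1 -> log_len=5
Op 6: append 1 -> log_len=6

Answer: 6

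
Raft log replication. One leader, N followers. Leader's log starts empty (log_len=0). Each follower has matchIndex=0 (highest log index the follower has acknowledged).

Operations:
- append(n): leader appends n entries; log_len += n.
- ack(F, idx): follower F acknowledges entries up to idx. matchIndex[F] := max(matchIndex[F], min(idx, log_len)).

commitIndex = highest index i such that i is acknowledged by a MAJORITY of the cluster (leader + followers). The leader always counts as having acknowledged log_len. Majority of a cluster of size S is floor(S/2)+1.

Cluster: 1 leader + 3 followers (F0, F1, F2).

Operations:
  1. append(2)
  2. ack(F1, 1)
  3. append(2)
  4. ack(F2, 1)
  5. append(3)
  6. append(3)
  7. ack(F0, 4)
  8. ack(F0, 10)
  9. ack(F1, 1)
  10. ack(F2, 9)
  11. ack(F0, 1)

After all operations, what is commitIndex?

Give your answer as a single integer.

Op 1: append 2 -> log_len=2
Op 2: F1 acks idx 1 -> match: F0=0 F1=1 F2=0; commitIndex=0
Op 3: append 2 -> log_len=4
Op 4: F2 acks idx 1 -> match: F0=0 F1=1 F2=1; commitIndex=1
Op 5: append 3 -> log_len=7
Op 6: append 3 -> log_len=10
Op 7: F0 acks idx 4 -> match: F0=4 F1=1 F2=1; commitIndex=1
Op 8: F0 acks idx 10 -> match: F0=10 F1=1 F2=1; commitIndex=1
Op 9: F1 acks idx 1 -> match: F0=10 F1=1 F2=1; commitIndex=1
Op 10: F2 acks idx 9 -> match: F0=10 F1=1 F2=9; commitIndex=9
Op 11: F0 acks idx 1 -> match: F0=10 F1=1 F2=9; commitIndex=9

Answer: 9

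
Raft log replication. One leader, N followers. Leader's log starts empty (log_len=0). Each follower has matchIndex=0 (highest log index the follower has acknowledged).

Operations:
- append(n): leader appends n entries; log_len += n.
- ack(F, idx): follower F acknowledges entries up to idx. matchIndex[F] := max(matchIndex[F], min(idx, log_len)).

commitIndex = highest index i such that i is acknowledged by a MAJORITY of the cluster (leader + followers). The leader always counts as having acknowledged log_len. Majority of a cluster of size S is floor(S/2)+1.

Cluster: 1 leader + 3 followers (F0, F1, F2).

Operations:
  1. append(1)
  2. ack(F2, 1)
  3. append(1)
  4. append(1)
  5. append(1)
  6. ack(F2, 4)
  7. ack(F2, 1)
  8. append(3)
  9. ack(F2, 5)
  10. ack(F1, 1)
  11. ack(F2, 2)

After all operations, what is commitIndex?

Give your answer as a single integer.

Op 1: append 1 -> log_len=1
Op 2: F2 acks idx 1 -> match: F0=0 F1=0 F2=1; commitIndex=0
Op 3: append 1 -> log_len=2
Op 4: append 1 -> log_len=3
Op 5: append 1 -> log_len=4
Op 6: F2 acks idx 4 -> match: F0=0 F1=0 F2=4; commitIndex=0
Op 7: F2 acks idx 1 -> match: F0=0 F1=0 F2=4; commitIndex=0
Op 8: append 3 -> log_len=7
Op 9: F2 acks idx 5 -> match: F0=0 F1=0 F2=5; commitIndex=0
Op 10: F1 acks idx 1 -> match: F0=0 F1=1 F2=5; commitIndex=1
Op 11: F2 acks idx 2 -> match: F0=0 F1=1 F2=5; commitIndex=1

Answer: 1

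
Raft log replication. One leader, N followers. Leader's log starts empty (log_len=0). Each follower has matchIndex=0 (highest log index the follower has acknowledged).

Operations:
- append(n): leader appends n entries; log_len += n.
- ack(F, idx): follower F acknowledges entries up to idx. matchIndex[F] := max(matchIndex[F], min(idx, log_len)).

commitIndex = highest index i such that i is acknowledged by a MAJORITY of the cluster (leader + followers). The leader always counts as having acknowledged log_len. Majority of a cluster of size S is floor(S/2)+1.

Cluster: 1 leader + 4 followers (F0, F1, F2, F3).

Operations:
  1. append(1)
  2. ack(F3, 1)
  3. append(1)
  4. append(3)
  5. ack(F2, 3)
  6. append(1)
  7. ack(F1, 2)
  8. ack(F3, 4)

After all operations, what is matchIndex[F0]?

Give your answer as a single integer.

Op 1: append 1 -> log_len=1
Op 2: F3 acks idx 1 -> match: F0=0 F1=0 F2=0 F3=1; commitIndex=0
Op 3: append 1 -> log_len=2
Op 4: append 3 -> log_len=5
Op 5: F2 acks idx 3 -> match: F0=0 F1=0 F2=3 F3=1; commitIndex=1
Op 6: append 1 -> log_len=6
Op 7: F1 acks idx 2 -> match: F0=0 F1=2 F2=3 F3=1; commitIndex=2
Op 8: F3 acks idx 4 -> match: F0=0 F1=2 F2=3 F3=4; commitIndex=3

Answer: 0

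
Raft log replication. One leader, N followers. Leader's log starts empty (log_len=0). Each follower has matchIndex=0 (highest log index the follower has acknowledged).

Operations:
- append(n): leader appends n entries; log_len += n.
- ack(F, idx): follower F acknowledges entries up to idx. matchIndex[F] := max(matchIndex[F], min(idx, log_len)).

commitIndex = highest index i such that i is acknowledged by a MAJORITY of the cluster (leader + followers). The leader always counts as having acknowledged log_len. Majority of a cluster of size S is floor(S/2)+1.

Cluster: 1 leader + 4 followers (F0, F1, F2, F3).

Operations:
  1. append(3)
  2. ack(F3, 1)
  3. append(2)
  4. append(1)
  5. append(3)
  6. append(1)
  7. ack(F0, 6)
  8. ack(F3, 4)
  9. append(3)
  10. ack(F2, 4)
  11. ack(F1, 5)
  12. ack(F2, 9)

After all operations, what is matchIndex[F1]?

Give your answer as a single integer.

Op 1: append 3 -> log_len=3
Op 2: F3 acks idx 1 -> match: F0=0 F1=0 F2=0 F3=1; commitIndex=0
Op 3: append 2 -> log_len=5
Op 4: append 1 -> log_len=6
Op 5: append 3 -> log_len=9
Op 6: append 1 -> log_len=10
Op 7: F0 acks idx 6 -> match: F0=6 F1=0 F2=0 F3=1; commitIndex=1
Op 8: F3 acks idx 4 -> match: F0=6 F1=0 F2=0 F3=4; commitIndex=4
Op 9: append 3 -> log_len=13
Op 10: F2 acks idx 4 -> match: F0=6 F1=0 F2=4 F3=4; commitIndex=4
Op 11: F1 acks idx 5 -> match: F0=6 F1=5 F2=4 F3=4; commitIndex=5
Op 12: F2 acks idx 9 -> match: F0=6 F1=5 F2=9 F3=4; commitIndex=6

Answer: 5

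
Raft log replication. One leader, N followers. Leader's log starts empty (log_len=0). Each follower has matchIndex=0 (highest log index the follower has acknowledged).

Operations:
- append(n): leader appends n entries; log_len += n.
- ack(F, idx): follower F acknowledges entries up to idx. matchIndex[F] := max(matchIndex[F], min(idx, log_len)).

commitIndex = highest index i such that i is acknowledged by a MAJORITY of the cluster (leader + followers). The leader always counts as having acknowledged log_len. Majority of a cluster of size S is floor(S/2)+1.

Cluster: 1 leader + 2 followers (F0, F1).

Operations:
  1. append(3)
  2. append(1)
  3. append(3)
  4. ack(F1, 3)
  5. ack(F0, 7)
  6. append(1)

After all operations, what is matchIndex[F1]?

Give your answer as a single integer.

Answer: 3

Derivation:
Op 1: append 3 -> log_len=3
Op 2: append 1 -> log_len=4
Op 3: append 3 -> log_len=7
Op 4: F1 acks idx 3 -> match: F0=0 F1=3; commitIndex=3
Op 5: F0 acks idx 7 -> match: F0=7 F1=3; commitIndex=7
Op 6: append 1 -> log_len=8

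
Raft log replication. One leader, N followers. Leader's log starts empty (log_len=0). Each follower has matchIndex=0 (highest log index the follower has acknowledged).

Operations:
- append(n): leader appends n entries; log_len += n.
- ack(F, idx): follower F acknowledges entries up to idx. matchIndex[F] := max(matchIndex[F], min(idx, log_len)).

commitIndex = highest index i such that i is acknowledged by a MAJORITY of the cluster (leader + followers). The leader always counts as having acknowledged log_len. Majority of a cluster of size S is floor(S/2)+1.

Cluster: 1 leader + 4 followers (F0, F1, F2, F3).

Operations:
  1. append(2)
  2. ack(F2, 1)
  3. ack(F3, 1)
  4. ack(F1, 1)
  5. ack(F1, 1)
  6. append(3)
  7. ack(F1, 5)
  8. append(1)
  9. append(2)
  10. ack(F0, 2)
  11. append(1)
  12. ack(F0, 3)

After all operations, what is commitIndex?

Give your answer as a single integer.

Answer: 3

Derivation:
Op 1: append 2 -> log_len=2
Op 2: F2 acks idx 1 -> match: F0=0 F1=0 F2=1 F3=0; commitIndex=0
Op 3: F3 acks idx 1 -> match: F0=0 F1=0 F2=1 F3=1; commitIndex=1
Op 4: F1 acks idx 1 -> match: F0=0 F1=1 F2=1 F3=1; commitIndex=1
Op 5: F1 acks idx 1 -> match: F0=0 F1=1 F2=1 F3=1; commitIndex=1
Op 6: append 3 -> log_len=5
Op 7: F1 acks idx 5 -> match: F0=0 F1=5 F2=1 F3=1; commitIndex=1
Op 8: append 1 -> log_len=6
Op 9: append 2 -> log_len=8
Op 10: F0 acks idx 2 -> match: F0=2 F1=5 F2=1 F3=1; commitIndex=2
Op 11: append 1 -> log_len=9
Op 12: F0 acks idx 3 -> match: F0=3 F1=5 F2=1 F3=1; commitIndex=3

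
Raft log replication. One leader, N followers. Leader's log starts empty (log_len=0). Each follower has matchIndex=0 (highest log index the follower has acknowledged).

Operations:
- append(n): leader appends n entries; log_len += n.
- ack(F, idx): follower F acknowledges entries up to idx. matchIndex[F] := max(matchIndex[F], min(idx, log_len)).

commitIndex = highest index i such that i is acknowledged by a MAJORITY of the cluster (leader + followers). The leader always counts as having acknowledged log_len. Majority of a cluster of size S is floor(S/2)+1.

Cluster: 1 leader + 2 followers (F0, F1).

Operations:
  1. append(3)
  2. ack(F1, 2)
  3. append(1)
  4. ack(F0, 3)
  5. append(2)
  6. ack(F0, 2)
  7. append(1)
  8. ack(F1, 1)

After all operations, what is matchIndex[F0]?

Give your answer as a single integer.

Op 1: append 3 -> log_len=3
Op 2: F1 acks idx 2 -> match: F0=0 F1=2; commitIndex=2
Op 3: append 1 -> log_len=4
Op 4: F0 acks idx 3 -> match: F0=3 F1=2; commitIndex=3
Op 5: append 2 -> log_len=6
Op 6: F0 acks idx 2 -> match: F0=3 F1=2; commitIndex=3
Op 7: append 1 -> log_len=7
Op 8: F1 acks idx 1 -> match: F0=3 F1=2; commitIndex=3

Answer: 3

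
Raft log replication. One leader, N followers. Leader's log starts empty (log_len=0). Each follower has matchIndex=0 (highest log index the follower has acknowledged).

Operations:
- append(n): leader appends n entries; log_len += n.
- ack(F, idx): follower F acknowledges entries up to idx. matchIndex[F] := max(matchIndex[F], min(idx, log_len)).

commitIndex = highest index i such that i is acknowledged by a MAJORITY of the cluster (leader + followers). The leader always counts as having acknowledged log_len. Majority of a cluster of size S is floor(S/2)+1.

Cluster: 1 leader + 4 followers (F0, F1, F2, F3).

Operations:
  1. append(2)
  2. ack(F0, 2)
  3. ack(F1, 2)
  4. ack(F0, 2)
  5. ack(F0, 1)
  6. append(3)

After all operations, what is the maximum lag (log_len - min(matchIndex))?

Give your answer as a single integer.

Op 1: append 2 -> log_len=2
Op 2: F0 acks idx 2 -> match: F0=2 F1=0 F2=0 F3=0; commitIndex=0
Op 3: F1 acks idx 2 -> match: F0=2 F1=2 F2=0 F3=0; commitIndex=2
Op 4: F0 acks idx 2 -> match: F0=2 F1=2 F2=0 F3=0; commitIndex=2
Op 5: F0 acks idx 1 -> match: F0=2 F1=2 F2=0 F3=0; commitIndex=2
Op 6: append 3 -> log_len=5

Answer: 5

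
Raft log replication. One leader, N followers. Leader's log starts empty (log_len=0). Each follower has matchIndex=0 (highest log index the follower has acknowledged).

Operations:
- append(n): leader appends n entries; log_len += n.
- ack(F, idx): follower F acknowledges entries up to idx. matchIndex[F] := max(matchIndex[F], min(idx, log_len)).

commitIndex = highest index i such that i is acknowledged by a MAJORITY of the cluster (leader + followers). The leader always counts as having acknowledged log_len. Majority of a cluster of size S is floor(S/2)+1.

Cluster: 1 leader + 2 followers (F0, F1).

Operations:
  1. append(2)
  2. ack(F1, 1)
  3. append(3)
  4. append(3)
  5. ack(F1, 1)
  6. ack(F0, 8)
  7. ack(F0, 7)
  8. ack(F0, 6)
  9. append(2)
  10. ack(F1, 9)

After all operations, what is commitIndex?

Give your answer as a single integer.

Op 1: append 2 -> log_len=2
Op 2: F1 acks idx 1 -> match: F0=0 F1=1; commitIndex=1
Op 3: append 3 -> log_len=5
Op 4: append 3 -> log_len=8
Op 5: F1 acks idx 1 -> match: F0=0 F1=1; commitIndex=1
Op 6: F0 acks idx 8 -> match: F0=8 F1=1; commitIndex=8
Op 7: F0 acks idx 7 -> match: F0=8 F1=1; commitIndex=8
Op 8: F0 acks idx 6 -> match: F0=8 F1=1; commitIndex=8
Op 9: append 2 -> log_len=10
Op 10: F1 acks idx 9 -> match: F0=8 F1=9; commitIndex=9

Answer: 9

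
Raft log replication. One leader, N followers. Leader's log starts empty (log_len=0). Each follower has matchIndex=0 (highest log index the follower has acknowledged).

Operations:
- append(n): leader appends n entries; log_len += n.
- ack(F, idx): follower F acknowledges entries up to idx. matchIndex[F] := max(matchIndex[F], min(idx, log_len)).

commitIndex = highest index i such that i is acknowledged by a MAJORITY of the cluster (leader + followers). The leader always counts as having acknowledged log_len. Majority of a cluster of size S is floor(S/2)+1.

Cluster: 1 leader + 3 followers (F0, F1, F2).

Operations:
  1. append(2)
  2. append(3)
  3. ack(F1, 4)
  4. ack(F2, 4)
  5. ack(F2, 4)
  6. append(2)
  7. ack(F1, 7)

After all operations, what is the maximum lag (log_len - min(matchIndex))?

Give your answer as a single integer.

Op 1: append 2 -> log_len=2
Op 2: append 3 -> log_len=5
Op 3: F1 acks idx 4 -> match: F0=0 F1=4 F2=0; commitIndex=0
Op 4: F2 acks idx 4 -> match: F0=0 F1=4 F2=4; commitIndex=4
Op 5: F2 acks idx 4 -> match: F0=0 F1=4 F2=4; commitIndex=4
Op 6: append 2 -> log_len=7
Op 7: F1 acks idx 7 -> match: F0=0 F1=7 F2=4; commitIndex=4

Answer: 7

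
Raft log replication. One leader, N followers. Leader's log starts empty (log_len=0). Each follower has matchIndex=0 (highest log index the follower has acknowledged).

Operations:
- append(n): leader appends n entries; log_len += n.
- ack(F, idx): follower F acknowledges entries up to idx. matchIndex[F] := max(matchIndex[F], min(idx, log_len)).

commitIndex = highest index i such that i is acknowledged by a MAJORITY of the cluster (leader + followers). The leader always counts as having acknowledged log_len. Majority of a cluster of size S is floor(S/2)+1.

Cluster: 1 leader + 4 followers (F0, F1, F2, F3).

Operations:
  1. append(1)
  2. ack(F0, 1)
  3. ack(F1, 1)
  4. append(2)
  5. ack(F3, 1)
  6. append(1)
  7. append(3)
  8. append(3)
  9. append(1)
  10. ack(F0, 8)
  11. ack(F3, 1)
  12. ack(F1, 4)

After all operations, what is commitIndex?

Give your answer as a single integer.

Op 1: append 1 -> log_len=1
Op 2: F0 acks idx 1 -> match: F0=1 F1=0 F2=0 F3=0; commitIndex=0
Op 3: F1 acks idx 1 -> match: F0=1 F1=1 F2=0 F3=0; commitIndex=1
Op 4: append 2 -> log_len=3
Op 5: F3 acks idx 1 -> match: F0=1 F1=1 F2=0 F3=1; commitIndex=1
Op 6: append 1 -> log_len=4
Op 7: append 3 -> log_len=7
Op 8: append 3 -> log_len=10
Op 9: append 1 -> log_len=11
Op 10: F0 acks idx 8 -> match: F0=8 F1=1 F2=0 F3=1; commitIndex=1
Op 11: F3 acks idx 1 -> match: F0=8 F1=1 F2=0 F3=1; commitIndex=1
Op 12: F1 acks idx 4 -> match: F0=8 F1=4 F2=0 F3=1; commitIndex=4

Answer: 4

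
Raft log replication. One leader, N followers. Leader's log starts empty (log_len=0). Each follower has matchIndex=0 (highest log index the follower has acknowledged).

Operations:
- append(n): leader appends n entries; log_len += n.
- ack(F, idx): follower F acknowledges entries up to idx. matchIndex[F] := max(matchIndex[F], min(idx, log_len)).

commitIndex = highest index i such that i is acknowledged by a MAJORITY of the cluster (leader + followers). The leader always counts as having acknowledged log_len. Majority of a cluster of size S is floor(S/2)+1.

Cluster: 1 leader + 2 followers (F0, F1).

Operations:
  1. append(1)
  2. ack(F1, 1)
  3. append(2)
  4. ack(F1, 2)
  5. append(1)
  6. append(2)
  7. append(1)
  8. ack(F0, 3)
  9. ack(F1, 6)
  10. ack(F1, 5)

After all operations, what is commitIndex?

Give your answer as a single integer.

Answer: 6

Derivation:
Op 1: append 1 -> log_len=1
Op 2: F1 acks idx 1 -> match: F0=0 F1=1; commitIndex=1
Op 3: append 2 -> log_len=3
Op 4: F1 acks idx 2 -> match: F0=0 F1=2; commitIndex=2
Op 5: append 1 -> log_len=4
Op 6: append 2 -> log_len=6
Op 7: append 1 -> log_len=7
Op 8: F0 acks idx 3 -> match: F0=3 F1=2; commitIndex=3
Op 9: F1 acks idx 6 -> match: F0=3 F1=6; commitIndex=6
Op 10: F1 acks idx 5 -> match: F0=3 F1=6; commitIndex=6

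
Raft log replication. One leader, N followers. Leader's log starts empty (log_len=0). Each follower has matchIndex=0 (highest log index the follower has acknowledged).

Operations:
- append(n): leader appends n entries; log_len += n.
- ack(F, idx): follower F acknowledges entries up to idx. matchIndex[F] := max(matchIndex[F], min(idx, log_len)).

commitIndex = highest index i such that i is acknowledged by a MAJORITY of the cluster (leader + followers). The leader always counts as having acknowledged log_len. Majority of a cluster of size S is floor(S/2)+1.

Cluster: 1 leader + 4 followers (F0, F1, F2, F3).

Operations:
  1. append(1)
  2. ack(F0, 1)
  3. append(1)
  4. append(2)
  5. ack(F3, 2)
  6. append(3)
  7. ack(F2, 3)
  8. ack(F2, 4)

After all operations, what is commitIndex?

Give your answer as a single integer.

Op 1: append 1 -> log_len=1
Op 2: F0 acks idx 1 -> match: F0=1 F1=0 F2=0 F3=0; commitIndex=0
Op 3: append 1 -> log_len=2
Op 4: append 2 -> log_len=4
Op 5: F3 acks idx 2 -> match: F0=1 F1=0 F2=0 F3=2; commitIndex=1
Op 6: append 3 -> log_len=7
Op 7: F2 acks idx 3 -> match: F0=1 F1=0 F2=3 F3=2; commitIndex=2
Op 8: F2 acks idx 4 -> match: F0=1 F1=0 F2=4 F3=2; commitIndex=2

Answer: 2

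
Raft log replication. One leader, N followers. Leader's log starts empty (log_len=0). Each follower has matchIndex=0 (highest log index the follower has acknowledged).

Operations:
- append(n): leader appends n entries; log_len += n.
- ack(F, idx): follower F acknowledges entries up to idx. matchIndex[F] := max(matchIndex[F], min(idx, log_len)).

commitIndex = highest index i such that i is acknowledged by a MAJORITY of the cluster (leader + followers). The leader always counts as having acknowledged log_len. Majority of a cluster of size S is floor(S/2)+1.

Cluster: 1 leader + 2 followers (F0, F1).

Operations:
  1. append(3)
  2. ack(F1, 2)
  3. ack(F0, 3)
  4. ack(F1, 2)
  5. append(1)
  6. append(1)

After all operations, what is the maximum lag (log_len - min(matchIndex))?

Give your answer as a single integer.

Answer: 3

Derivation:
Op 1: append 3 -> log_len=3
Op 2: F1 acks idx 2 -> match: F0=0 F1=2; commitIndex=2
Op 3: F0 acks idx 3 -> match: F0=3 F1=2; commitIndex=3
Op 4: F1 acks idx 2 -> match: F0=3 F1=2; commitIndex=3
Op 5: append 1 -> log_len=4
Op 6: append 1 -> log_len=5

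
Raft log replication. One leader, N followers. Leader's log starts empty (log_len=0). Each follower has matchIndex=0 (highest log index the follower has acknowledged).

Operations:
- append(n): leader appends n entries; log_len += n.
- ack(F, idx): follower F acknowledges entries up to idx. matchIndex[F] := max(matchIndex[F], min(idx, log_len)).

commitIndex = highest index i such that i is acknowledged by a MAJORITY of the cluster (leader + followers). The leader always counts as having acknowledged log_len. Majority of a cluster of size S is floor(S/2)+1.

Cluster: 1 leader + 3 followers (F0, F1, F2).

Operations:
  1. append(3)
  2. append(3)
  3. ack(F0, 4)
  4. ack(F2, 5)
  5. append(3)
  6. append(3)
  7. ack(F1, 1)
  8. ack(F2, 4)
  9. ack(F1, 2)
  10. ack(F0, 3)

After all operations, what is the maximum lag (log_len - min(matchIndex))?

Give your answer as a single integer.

Answer: 10

Derivation:
Op 1: append 3 -> log_len=3
Op 2: append 3 -> log_len=6
Op 3: F0 acks idx 4 -> match: F0=4 F1=0 F2=0; commitIndex=0
Op 4: F2 acks idx 5 -> match: F0=4 F1=0 F2=5; commitIndex=4
Op 5: append 3 -> log_len=9
Op 6: append 3 -> log_len=12
Op 7: F1 acks idx 1 -> match: F0=4 F1=1 F2=5; commitIndex=4
Op 8: F2 acks idx 4 -> match: F0=4 F1=1 F2=5; commitIndex=4
Op 9: F1 acks idx 2 -> match: F0=4 F1=2 F2=5; commitIndex=4
Op 10: F0 acks idx 3 -> match: F0=4 F1=2 F2=5; commitIndex=4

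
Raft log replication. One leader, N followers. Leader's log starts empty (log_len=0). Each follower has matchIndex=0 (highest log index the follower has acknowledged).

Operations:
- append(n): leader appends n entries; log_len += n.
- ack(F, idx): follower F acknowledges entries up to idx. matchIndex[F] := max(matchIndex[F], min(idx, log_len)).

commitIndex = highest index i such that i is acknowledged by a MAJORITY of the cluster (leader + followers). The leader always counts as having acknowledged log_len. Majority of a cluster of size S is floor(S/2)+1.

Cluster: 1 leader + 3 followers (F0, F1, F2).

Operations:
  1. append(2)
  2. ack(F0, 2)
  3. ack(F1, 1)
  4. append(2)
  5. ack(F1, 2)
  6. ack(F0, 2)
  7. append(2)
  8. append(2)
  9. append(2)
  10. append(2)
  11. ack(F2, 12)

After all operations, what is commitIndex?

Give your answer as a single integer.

Op 1: append 2 -> log_len=2
Op 2: F0 acks idx 2 -> match: F0=2 F1=0 F2=0; commitIndex=0
Op 3: F1 acks idx 1 -> match: F0=2 F1=1 F2=0; commitIndex=1
Op 4: append 2 -> log_len=4
Op 5: F1 acks idx 2 -> match: F0=2 F1=2 F2=0; commitIndex=2
Op 6: F0 acks idx 2 -> match: F0=2 F1=2 F2=0; commitIndex=2
Op 7: append 2 -> log_len=6
Op 8: append 2 -> log_len=8
Op 9: append 2 -> log_len=10
Op 10: append 2 -> log_len=12
Op 11: F2 acks idx 12 -> match: F0=2 F1=2 F2=12; commitIndex=2

Answer: 2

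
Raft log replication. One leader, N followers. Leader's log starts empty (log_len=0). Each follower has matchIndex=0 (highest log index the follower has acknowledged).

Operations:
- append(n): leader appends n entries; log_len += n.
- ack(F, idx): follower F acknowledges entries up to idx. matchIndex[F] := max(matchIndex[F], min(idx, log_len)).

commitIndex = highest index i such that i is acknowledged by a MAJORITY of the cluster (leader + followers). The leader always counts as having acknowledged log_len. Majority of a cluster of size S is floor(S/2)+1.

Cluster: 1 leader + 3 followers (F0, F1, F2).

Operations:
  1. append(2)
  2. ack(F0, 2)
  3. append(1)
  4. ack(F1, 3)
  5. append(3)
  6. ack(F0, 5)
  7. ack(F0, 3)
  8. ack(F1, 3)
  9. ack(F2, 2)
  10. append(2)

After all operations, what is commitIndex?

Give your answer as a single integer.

Answer: 3

Derivation:
Op 1: append 2 -> log_len=2
Op 2: F0 acks idx 2 -> match: F0=2 F1=0 F2=0; commitIndex=0
Op 3: append 1 -> log_len=3
Op 4: F1 acks idx 3 -> match: F0=2 F1=3 F2=0; commitIndex=2
Op 5: append 3 -> log_len=6
Op 6: F0 acks idx 5 -> match: F0=5 F1=3 F2=0; commitIndex=3
Op 7: F0 acks idx 3 -> match: F0=5 F1=3 F2=0; commitIndex=3
Op 8: F1 acks idx 3 -> match: F0=5 F1=3 F2=0; commitIndex=3
Op 9: F2 acks idx 2 -> match: F0=5 F1=3 F2=2; commitIndex=3
Op 10: append 2 -> log_len=8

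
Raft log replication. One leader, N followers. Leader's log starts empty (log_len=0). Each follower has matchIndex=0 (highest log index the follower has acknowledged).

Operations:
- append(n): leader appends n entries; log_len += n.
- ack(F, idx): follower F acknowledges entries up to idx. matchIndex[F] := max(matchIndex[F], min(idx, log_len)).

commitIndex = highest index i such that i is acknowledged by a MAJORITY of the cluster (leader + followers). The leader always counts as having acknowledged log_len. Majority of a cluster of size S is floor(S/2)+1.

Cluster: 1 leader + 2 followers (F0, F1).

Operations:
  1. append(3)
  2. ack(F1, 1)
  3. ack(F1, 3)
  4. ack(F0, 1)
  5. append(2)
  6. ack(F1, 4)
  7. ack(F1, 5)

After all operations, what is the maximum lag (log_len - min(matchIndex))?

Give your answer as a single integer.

Op 1: append 3 -> log_len=3
Op 2: F1 acks idx 1 -> match: F0=0 F1=1; commitIndex=1
Op 3: F1 acks idx 3 -> match: F0=0 F1=3; commitIndex=3
Op 4: F0 acks idx 1 -> match: F0=1 F1=3; commitIndex=3
Op 5: append 2 -> log_len=5
Op 6: F1 acks idx 4 -> match: F0=1 F1=4; commitIndex=4
Op 7: F1 acks idx 5 -> match: F0=1 F1=5; commitIndex=5

Answer: 4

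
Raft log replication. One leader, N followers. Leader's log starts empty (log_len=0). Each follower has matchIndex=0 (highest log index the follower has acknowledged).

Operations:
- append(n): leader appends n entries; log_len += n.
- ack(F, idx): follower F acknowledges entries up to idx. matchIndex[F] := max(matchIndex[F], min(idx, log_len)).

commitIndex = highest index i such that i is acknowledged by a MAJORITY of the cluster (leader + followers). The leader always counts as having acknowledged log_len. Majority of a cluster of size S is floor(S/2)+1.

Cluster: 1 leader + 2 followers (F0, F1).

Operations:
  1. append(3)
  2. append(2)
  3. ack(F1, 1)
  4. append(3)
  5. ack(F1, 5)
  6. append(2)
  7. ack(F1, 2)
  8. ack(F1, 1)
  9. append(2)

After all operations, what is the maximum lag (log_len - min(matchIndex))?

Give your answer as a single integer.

Op 1: append 3 -> log_len=3
Op 2: append 2 -> log_len=5
Op 3: F1 acks idx 1 -> match: F0=0 F1=1; commitIndex=1
Op 4: append 3 -> log_len=8
Op 5: F1 acks idx 5 -> match: F0=0 F1=5; commitIndex=5
Op 6: append 2 -> log_len=10
Op 7: F1 acks idx 2 -> match: F0=0 F1=5; commitIndex=5
Op 8: F1 acks idx 1 -> match: F0=0 F1=5; commitIndex=5
Op 9: append 2 -> log_len=12

Answer: 12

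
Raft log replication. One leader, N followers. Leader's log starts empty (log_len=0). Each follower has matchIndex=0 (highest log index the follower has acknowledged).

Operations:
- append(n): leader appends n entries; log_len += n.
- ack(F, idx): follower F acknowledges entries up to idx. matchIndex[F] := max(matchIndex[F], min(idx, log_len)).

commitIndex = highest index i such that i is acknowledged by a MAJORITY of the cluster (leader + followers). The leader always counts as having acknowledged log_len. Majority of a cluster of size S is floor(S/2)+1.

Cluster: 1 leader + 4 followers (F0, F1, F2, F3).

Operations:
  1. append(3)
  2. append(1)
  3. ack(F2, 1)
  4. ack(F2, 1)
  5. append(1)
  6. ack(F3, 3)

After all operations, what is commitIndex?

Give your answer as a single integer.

Op 1: append 3 -> log_len=3
Op 2: append 1 -> log_len=4
Op 3: F2 acks idx 1 -> match: F0=0 F1=0 F2=1 F3=0; commitIndex=0
Op 4: F2 acks idx 1 -> match: F0=0 F1=0 F2=1 F3=0; commitIndex=0
Op 5: append 1 -> log_len=5
Op 6: F3 acks idx 3 -> match: F0=0 F1=0 F2=1 F3=3; commitIndex=1

Answer: 1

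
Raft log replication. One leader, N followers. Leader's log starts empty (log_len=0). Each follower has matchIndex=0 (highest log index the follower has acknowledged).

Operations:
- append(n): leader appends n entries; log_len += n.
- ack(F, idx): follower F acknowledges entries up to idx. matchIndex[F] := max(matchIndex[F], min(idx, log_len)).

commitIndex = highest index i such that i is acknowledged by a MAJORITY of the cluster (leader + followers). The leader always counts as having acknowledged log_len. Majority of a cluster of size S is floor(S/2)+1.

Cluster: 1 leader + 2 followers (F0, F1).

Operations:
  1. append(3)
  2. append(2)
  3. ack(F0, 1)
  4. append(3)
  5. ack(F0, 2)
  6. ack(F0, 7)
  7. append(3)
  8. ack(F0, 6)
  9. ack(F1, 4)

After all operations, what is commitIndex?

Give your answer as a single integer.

Op 1: append 3 -> log_len=3
Op 2: append 2 -> log_len=5
Op 3: F0 acks idx 1 -> match: F0=1 F1=0; commitIndex=1
Op 4: append 3 -> log_len=8
Op 5: F0 acks idx 2 -> match: F0=2 F1=0; commitIndex=2
Op 6: F0 acks idx 7 -> match: F0=7 F1=0; commitIndex=7
Op 7: append 3 -> log_len=11
Op 8: F0 acks idx 6 -> match: F0=7 F1=0; commitIndex=7
Op 9: F1 acks idx 4 -> match: F0=7 F1=4; commitIndex=7

Answer: 7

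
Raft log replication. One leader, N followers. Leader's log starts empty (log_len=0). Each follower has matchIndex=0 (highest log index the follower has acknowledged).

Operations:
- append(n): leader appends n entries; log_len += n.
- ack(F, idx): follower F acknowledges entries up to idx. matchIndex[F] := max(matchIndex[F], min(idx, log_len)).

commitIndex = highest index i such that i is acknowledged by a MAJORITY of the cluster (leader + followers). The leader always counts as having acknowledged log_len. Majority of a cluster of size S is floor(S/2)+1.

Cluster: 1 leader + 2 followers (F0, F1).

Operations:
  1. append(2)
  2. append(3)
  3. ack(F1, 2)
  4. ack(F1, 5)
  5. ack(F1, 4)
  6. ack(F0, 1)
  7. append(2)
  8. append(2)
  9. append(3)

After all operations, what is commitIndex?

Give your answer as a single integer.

Answer: 5

Derivation:
Op 1: append 2 -> log_len=2
Op 2: append 3 -> log_len=5
Op 3: F1 acks idx 2 -> match: F0=0 F1=2; commitIndex=2
Op 4: F1 acks idx 5 -> match: F0=0 F1=5; commitIndex=5
Op 5: F1 acks idx 4 -> match: F0=0 F1=5; commitIndex=5
Op 6: F0 acks idx 1 -> match: F0=1 F1=5; commitIndex=5
Op 7: append 2 -> log_len=7
Op 8: append 2 -> log_len=9
Op 9: append 3 -> log_len=12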